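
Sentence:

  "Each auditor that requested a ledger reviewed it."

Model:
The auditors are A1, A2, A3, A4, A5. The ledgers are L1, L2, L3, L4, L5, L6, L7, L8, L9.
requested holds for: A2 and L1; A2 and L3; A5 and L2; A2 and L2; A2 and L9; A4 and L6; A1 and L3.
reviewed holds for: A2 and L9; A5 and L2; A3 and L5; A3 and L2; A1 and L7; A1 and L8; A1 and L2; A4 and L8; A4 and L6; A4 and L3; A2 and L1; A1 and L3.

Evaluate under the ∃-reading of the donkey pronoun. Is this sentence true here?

True

"it" takes "a ledger" as antecedent — a donkey pronoun bound across the clause boundary.
Weak reading: every auditor a with some requested-ledger has at least one requested-ledger l such that reviewed(a,l).
Per auditor: A1:✓  A2:✓  A4:✓  A5:✓
Every auditor in the restrictor has a witness.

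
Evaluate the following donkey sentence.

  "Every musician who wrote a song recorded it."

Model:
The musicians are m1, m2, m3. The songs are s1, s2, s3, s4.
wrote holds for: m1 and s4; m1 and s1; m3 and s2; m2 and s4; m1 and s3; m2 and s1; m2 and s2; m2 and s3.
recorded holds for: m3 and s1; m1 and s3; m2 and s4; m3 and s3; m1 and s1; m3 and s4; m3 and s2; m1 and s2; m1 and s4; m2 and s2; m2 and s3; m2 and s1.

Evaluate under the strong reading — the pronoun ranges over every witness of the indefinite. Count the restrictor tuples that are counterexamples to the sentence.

"it" takes "a song" as antecedent — a donkey pronoun bound across the clause boundary.
Strong reading: for every (m,s) with wrote(m,s), recorded(m,s).
Restrictor pairs: (m1,s1) ✓  (m1,s3) ✓  (m1,s4) ✓  (m2,s1) ✓  (m2,s2) ✓  (m2,s3) ✓  (m2,s4) ✓  (m3,s2) ✓
Counterexamples (restrictor pairs failing the scope): 0.

0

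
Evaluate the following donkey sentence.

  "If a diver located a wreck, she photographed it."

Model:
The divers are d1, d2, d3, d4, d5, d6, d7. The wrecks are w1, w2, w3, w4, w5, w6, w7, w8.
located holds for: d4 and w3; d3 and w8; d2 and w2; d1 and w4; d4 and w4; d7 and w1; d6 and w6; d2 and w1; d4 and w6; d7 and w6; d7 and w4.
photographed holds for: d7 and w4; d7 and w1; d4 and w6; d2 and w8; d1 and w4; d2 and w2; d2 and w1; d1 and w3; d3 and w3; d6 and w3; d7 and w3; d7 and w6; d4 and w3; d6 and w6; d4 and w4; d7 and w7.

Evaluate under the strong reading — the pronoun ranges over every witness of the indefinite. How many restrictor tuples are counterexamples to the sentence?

1

"it" takes "a wreck" as antecedent — a donkey pronoun bound across the clause boundary.
Strong reading: for every (d,w) with located(d,w), photographed(d,w).
Restrictor pairs: (d1,w4) ✓  (d2,w1) ✓  (d2,w2) ✓  (d3,w8) ✗  (d4,w3) ✓  (d4,w4) ✓  (d4,w6) ✓  (d6,w6) ✓  (d7,w1) ✓  (d7,w4) ✓  (d7,w6) ✓
Counterexamples (restrictor pairs failing the scope): 1.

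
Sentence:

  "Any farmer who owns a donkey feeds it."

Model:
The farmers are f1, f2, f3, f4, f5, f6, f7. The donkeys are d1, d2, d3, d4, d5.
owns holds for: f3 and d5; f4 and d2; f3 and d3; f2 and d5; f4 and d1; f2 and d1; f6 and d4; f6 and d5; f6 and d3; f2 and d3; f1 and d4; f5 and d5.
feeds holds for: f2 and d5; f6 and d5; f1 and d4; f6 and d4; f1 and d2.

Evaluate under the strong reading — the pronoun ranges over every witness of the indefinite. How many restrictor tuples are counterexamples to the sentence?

8

"it" takes "a donkey" as antecedent — a donkey pronoun bound across the clause boundary.
Strong reading: for every (f,d) with owns(f,d), feeds(f,d).
Restrictor pairs: (f1,d4) ✓  (f2,d1) ✗  (f2,d3) ✗  (f2,d5) ✓  (f3,d3) ✗  (f3,d5) ✗  (f4,d1) ✗  (f4,d2) ✗  (f5,d5) ✗  (f6,d3) ✗  (f6,d4) ✓  (f6,d5) ✓
Counterexamples (restrictor pairs failing the scope): 8.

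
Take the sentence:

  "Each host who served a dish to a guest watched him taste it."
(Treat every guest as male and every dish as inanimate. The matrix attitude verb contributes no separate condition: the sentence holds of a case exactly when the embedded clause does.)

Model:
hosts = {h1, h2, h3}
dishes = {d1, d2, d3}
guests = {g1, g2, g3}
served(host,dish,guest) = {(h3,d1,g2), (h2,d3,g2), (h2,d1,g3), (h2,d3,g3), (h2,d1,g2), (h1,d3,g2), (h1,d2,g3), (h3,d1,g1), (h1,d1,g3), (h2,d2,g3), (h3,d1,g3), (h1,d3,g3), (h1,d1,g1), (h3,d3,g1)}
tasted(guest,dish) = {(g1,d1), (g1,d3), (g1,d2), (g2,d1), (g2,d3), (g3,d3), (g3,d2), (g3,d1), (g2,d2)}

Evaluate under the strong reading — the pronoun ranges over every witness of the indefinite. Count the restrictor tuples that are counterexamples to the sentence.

0

"him" takes "a guest" as antecedent and "it" takes "a dish"; both are donkey pronouns co-varying with the restrictor.
Strong reading: for every (h,d,g) with served(h,d,g), tasted(g,d).
Restrictor triples: (h1,d1,g1)→tasted(g1,d1) ✓  (h1,d1,g3)→tasted(g3,d1) ✓  (h1,d2,g3)→tasted(g3,d2) ✓  (h1,d3,g2)→tasted(g2,d3) ✓  (h1,d3,g3)→tasted(g3,d3) ✓  (h2,d1,g2)→tasted(g2,d1) ✓  (h2,d1,g3)→tasted(g3,d1) ✓  (h2,d2,g3)→tasted(g3,d2) ✓  (h2,d3,g2)→tasted(g2,d3) ✓  (h2,d3,g3)→tasted(g3,d3) ✓  (h3,d1,g1)→tasted(g1,d1) ✓  (h3,d1,g2)→tasted(g2,d1) ✓  (h3,d1,g3)→tasted(g3,d1) ✓  (h3,d3,g1)→tasted(g1,d3) ✓
Counterexamples (restrictor triples failing the scope): 0.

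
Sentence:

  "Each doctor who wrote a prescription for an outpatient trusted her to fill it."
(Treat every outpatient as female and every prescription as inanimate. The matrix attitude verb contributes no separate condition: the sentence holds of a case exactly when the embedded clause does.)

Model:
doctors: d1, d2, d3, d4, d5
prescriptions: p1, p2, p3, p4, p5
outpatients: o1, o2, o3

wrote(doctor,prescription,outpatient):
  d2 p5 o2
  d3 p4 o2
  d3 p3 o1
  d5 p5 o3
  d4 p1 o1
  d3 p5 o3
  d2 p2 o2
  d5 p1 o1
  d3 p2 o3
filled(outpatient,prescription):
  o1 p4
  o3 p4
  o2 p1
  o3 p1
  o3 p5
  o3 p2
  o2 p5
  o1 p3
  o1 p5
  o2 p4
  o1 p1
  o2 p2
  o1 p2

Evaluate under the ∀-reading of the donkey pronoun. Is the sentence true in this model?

True

"her" takes "an outpatient" as antecedent and "it" takes "a prescription"; both are donkey pronouns co-varying with the restrictor.
Strong reading: for every (d,p,o) with wrote(d,p,o), filled(o,p).
Restrictor triples: (d2,p2,o2)→filled(o2,p2) ✓  (d2,p5,o2)→filled(o2,p5) ✓  (d3,p2,o3)→filled(o3,p2) ✓  (d3,p3,o1)→filled(o1,p3) ✓  (d3,p4,o2)→filled(o2,p4) ✓  (d3,p5,o3)→filled(o3,p5) ✓  (d4,p1,o1)→filled(o1,p1) ✓  (d5,p1,o1)→filled(o1,p1) ✓  (d5,p5,o3)→filled(o3,p5) ✓
Every restrictor triple satisfies the scope.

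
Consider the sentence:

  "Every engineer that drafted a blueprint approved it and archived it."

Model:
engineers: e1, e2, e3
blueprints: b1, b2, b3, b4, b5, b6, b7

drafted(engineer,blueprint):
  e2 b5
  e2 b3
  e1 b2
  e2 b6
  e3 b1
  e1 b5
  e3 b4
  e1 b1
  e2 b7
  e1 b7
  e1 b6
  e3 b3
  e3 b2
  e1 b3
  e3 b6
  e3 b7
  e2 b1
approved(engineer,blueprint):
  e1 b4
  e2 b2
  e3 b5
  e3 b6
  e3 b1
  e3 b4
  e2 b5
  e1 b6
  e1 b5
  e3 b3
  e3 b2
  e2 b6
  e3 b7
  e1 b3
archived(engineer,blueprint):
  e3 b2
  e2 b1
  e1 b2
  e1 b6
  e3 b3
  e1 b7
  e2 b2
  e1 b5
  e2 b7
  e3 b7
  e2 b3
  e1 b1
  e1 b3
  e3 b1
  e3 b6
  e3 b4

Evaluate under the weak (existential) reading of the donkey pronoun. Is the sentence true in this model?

False

"it" takes "a blueprint" as antecedent — a donkey pronoun bound across the clause boundary.
Weak reading: every engineer e with some drafted-blueprint has at least one drafted-blueprint b such that approved(e,b) ∧ archived(e,b).
Per engineer: e1:✓  e2:✗  e3:✓
e2 has no witness among its drafted-blueprints.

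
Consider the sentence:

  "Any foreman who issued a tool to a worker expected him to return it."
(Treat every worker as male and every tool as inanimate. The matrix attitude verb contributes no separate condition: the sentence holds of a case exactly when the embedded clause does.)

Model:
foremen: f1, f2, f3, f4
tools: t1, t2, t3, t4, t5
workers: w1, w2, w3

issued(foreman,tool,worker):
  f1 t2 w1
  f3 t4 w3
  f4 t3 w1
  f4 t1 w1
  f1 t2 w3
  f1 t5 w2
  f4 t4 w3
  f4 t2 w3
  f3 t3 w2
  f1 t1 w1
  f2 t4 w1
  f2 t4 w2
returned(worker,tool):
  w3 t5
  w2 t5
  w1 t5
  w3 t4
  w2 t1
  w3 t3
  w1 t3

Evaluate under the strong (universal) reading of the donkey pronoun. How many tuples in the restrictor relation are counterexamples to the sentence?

8

"him" takes "a worker" as antecedent and "it" takes "a tool"; both are donkey pronouns co-varying with the restrictor.
Strong reading: for every (f,t,w) with issued(f,t,w), returned(w,t).
Restrictor triples: (f1,t1,w1)→returned(w1,t1) ✗  (f1,t2,w1)→returned(w1,t2) ✗  (f1,t2,w3)→returned(w3,t2) ✗  (f1,t5,w2)→returned(w2,t5) ✓  (f2,t4,w1)→returned(w1,t4) ✗  (f2,t4,w2)→returned(w2,t4) ✗  (f3,t3,w2)→returned(w2,t3) ✗  (f3,t4,w3)→returned(w3,t4) ✓  (f4,t1,w1)→returned(w1,t1) ✗  (f4,t2,w3)→returned(w3,t2) ✗  (f4,t3,w1)→returned(w1,t3) ✓  (f4,t4,w3)→returned(w3,t4) ✓
Counterexamples (restrictor triples failing the scope): 8.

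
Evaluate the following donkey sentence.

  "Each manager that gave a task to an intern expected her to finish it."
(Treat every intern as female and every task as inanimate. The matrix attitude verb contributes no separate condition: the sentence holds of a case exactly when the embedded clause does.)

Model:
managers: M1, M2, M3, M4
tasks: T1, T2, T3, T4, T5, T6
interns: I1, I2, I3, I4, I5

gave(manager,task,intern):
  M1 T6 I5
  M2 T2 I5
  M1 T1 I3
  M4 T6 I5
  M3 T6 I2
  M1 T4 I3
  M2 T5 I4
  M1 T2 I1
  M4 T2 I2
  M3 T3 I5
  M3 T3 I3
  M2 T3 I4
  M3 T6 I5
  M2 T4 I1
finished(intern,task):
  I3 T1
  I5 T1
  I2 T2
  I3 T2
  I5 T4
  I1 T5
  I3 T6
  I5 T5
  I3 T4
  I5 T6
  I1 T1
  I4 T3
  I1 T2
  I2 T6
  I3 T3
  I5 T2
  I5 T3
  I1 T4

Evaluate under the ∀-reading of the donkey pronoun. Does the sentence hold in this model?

False

"her" takes "an intern" as antecedent and "it" takes "a task"; both are donkey pronouns co-varying with the restrictor.
Strong reading: for every (m,t,i) with gave(m,t,i), finished(i,t).
Restrictor triples: (M1,T1,I3)→finished(I3,T1) ✓  (M1,T2,I1)→finished(I1,T2) ✓  (M1,T4,I3)→finished(I3,T4) ✓  (M1,T6,I5)→finished(I5,T6) ✓  (M2,T2,I5)→finished(I5,T2) ✓  (M2,T3,I4)→finished(I4,T3) ✓  (M2,T4,I1)→finished(I1,T4) ✓  (M2,T5,I4)→finished(I4,T5) ✗  (M3,T3,I3)→finished(I3,T3) ✓  (M3,T3,I5)→finished(I5,T3) ✓  (M3,T6,I2)→finished(I2,T6) ✓  (M3,T6,I5)→finished(I5,T6) ✓  (M4,T2,I2)→finished(I2,T2) ✓  (M4,T6,I5)→finished(I5,T6) ✓
Counterexample: (M2,T5,I4) — finished(I4,T5) does not hold.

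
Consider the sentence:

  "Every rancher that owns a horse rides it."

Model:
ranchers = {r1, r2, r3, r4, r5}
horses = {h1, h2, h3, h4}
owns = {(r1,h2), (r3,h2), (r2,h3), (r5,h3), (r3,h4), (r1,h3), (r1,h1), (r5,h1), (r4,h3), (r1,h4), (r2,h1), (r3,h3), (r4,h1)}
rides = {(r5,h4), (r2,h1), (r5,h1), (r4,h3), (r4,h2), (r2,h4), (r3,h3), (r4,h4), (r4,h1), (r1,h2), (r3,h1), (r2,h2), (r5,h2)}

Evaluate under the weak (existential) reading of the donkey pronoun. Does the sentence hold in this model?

True

"it" takes "a horse" as antecedent — a donkey pronoun bound across the clause boundary.
Weak reading: every rancher r with some owns-horse has at least one owns-horse h such that rides(r,h).
Per rancher: r1:✓  r2:✓  r3:✓  r4:✓  r5:✓
Every rancher in the restrictor has a witness.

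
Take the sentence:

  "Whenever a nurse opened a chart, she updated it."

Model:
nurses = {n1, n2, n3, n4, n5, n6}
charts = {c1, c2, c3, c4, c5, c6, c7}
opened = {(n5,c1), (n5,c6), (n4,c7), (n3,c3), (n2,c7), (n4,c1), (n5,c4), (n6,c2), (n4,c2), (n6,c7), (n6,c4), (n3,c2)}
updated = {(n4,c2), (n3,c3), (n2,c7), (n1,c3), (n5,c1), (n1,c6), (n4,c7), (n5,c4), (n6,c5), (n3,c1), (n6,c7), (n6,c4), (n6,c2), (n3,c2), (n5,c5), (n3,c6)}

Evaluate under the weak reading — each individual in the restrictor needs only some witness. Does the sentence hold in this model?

"it" takes "a chart" as antecedent — a donkey pronoun bound across the clause boundary.
Weak reading: every nurse n with some opened-chart has at least one opened-chart c such that updated(n,c).
Per nurse: n2:✓  n3:✓  n4:✓  n5:✓  n6:✓
Every nurse in the restrictor has a witness.

True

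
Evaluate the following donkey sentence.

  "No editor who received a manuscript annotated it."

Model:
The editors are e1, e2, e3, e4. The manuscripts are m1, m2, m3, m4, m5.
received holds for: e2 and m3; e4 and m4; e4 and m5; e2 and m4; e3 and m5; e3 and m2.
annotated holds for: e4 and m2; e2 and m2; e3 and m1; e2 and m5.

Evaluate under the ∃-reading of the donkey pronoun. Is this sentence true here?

True

"it" takes "a manuscript" as antecedent — a donkey pronoun bound across the clause boundary.
Truth condition: for no (e,m) with received(e,m) does annotated(e,m) hold.
Restrictor pairs — does the scope hold? (e2,m3):fails  (e2,m4):fails  (e3,m2):fails  (e3,m5):fails  (e4,m4):fails  (e4,m5):fails
Scope holds for no restrictor pair, so the sentence is true.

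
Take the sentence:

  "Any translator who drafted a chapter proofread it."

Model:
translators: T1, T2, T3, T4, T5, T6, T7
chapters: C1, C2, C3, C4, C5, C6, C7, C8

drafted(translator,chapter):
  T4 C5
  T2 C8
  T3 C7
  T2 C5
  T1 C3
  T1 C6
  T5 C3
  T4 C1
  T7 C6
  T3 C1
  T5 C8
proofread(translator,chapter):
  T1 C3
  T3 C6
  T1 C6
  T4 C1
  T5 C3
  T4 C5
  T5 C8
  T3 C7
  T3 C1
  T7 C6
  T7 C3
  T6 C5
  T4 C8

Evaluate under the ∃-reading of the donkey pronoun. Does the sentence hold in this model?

False

"it" takes "a chapter" as antecedent — a donkey pronoun bound across the clause boundary.
Weak reading: every translator t with some drafted-chapter has at least one drafted-chapter c such that proofread(t,c).
Per translator: T1:✓  T2:✗  T3:✓  T4:✓  T5:✓  T7:✓
T2 has no witness among its drafted-chapters.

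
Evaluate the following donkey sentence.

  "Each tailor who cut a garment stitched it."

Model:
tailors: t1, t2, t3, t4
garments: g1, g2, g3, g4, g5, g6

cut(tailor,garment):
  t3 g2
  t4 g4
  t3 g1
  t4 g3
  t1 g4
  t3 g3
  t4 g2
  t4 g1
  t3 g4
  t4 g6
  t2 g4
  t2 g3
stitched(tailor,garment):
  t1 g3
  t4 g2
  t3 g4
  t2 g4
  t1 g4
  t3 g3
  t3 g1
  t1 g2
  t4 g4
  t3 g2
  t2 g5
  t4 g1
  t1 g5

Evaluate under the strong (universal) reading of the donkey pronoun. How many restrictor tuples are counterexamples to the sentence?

"it" takes "a garment" as antecedent — a donkey pronoun bound across the clause boundary.
Strong reading: for every (t,g) with cut(t,g), stitched(t,g).
Restrictor pairs: (t1,g4) ✓  (t2,g3) ✗  (t2,g4) ✓  (t3,g1) ✓  (t3,g2) ✓  (t3,g3) ✓  (t3,g4) ✓  (t4,g1) ✓  (t4,g2) ✓  (t4,g3) ✗  (t4,g4) ✓  (t4,g6) ✗
Counterexamples (restrictor pairs failing the scope): 3.

3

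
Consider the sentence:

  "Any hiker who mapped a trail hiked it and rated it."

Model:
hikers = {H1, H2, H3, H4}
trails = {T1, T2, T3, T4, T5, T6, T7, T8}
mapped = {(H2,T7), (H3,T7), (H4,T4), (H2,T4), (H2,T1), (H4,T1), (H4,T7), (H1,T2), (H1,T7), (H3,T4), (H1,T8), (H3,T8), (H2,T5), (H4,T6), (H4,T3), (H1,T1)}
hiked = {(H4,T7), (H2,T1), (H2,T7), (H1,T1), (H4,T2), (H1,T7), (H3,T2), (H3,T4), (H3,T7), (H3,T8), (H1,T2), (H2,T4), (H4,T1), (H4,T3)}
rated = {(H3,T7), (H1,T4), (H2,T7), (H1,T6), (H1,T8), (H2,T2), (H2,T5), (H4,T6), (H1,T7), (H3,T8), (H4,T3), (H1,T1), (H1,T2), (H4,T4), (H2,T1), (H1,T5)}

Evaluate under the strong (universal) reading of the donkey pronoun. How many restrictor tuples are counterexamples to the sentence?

8

"it" takes "a trail" as antecedent — a donkey pronoun bound across the clause boundary.
Strong reading: for every (h,t) with mapped(h,t), hiked(h,t) ∧ rated(h,t).
Restrictor pairs: (H1,T1) ✓  (H1,T2) ✓  (H1,T7) ✓  (H1,T8) ✗  (H2,T1) ✓  (H2,T4) ✗  (H2,T5) ✗  (H2,T7) ✓  (H3,T4) ✗  (H3,T7) ✓  (H3,T8) ✓  (H4,T1) ✗  (H4,T3) ✓  (H4,T4) ✗  (H4,T6) ✗  (H4,T7) ✗
Counterexamples (restrictor pairs failing the scope): 8.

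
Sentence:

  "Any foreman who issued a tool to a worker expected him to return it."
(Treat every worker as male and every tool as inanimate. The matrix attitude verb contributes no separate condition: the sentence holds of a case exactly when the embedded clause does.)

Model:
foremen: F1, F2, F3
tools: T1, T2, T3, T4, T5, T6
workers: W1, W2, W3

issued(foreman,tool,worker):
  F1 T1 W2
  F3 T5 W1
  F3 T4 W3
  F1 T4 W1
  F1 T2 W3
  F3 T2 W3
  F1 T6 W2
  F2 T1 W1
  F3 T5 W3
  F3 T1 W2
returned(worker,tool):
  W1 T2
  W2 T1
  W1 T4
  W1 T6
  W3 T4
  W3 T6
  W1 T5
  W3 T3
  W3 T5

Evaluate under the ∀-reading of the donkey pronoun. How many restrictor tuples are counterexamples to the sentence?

"him" takes "a worker" as antecedent and "it" takes "a tool"; both are donkey pronouns co-varying with the restrictor.
Strong reading: for every (f,t,w) with issued(f,t,w), returned(w,t).
Restrictor triples: (F1,T1,W2)→returned(W2,T1) ✓  (F1,T2,W3)→returned(W3,T2) ✗  (F1,T4,W1)→returned(W1,T4) ✓  (F1,T6,W2)→returned(W2,T6) ✗  (F2,T1,W1)→returned(W1,T1) ✗  (F3,T1,W2)→returned(W2,T1) ✓  (F3,T2,W3)→returned(W3,T2) ✗  (F3,T4,W3)→returned(W3,T4) ✓  (F3,T5,W1)→returned(W1,T5) ✓  (F3,T5,W3)→returned(W3,T5) ✓
Counterexamples (restrictor triples failing the scope): 4.

4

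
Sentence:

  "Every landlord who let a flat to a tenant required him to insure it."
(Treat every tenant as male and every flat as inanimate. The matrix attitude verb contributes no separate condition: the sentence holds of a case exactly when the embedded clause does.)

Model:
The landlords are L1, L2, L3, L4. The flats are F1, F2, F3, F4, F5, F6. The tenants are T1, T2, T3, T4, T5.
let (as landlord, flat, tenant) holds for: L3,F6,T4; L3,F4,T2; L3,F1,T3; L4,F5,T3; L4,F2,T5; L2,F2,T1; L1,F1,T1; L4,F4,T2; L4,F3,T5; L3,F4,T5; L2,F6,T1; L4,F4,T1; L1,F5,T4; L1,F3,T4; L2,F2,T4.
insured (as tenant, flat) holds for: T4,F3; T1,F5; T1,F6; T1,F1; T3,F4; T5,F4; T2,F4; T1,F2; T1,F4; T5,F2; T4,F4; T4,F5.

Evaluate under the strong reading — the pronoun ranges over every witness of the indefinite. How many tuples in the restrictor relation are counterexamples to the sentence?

5

"him" takes "a tenant" as antecedent and "it" takes "a flat"; both are donkey pronouns co-varying with the restrictor.
Strong reading: for every (l,f,t) with let(l,f,t), insured(t,f).
Restrictor triples: (L1,F1,T1)→insured(T1,F1) ✓  (L1,F3,T4)→insured(T4,F3) ✓  (L1,F5,T4)→insured(T4,F5) ✓  (L2,F2,T1)→insured(T1,F2) ✓  (L2,F2,T4)→insured(T4,F2) ✗  (L2,F6,T1)→insured(T1,F6) ✓  (L3,F1,T3)→insured(T3,F1) ✗  (L3,F4,T2)→insured(T2,F4) ✓  (L3,F4,T5)→insured(T5,F4) ✓  (L3,F6,T4)→insured(T4,F6) ✗  (L4,F2,T5)→insured(T5,F2) ✓  (L4,F3,T5)→insured(T5,F3) ✗  (L4,F4,T1)→insured(T1,F4) ✓  (L4,F4,T2)→insured(T2,F4) ✓  (L4,F5,T3)→insured(T3,F5) ✗
Counterexamples (restrictor triples failing the scope): 5.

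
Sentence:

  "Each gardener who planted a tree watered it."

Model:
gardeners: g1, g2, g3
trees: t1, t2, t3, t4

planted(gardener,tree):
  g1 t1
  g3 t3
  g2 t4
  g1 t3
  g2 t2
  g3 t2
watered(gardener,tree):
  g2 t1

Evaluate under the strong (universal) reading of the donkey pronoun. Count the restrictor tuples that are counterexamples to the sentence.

6

"it" takes "a tree" as antecedent — a donkey pronoun bound across the clause boundary.
Strong reading: for every (g,t) with planted(g,t), watered(g,t).
Restrictor pairs: (g1,t1) ✗  (g1,t3) ✗  (g2,t2) ✗  (g2,t4) ✗  (g3,t2) ✗  (g3,t3) ✗
Counterexamples (restrictor pairs failing the scope): 6.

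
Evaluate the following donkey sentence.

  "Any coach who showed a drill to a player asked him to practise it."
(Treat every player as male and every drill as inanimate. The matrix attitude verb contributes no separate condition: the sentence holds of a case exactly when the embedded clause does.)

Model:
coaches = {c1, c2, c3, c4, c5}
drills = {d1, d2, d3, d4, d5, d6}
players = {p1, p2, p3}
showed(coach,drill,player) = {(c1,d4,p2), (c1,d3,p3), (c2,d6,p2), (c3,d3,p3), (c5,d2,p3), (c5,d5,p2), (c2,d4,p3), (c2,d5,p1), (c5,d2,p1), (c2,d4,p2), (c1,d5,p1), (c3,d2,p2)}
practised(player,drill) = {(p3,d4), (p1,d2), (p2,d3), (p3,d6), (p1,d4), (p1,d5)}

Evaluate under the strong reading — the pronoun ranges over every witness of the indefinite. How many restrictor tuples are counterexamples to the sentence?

8

"him" takes "a player" as antecedent and "it" takes "a drill"; both are donkey pronouns co-varying with the restrictor.
Strong reading: for every (c,d,p) with showed(c,d,p), practised(p,d).
Restrictor triples: (c1,d3,p3)→practised(p3,d3) ✗  (c1,d4,p2)→practised(p2,d4) ✗  (c1,d5,p1)→practised(p1,d5) ✓  (c2,d4,p2)→practised(p2,d4) ✗  (c2,d4,p3)→practised(p3,d4) ✓  (c2,d5,p1)→practised(p1,d5) ✓  (c2,d6,p2)→practised(p2,d6) ✗  (c3,d2,p2)→practised(p2,d2) ✗  (c3,d3,p3)→practised(p3,d3) ✗  (c5,d2,p1)→practised(p1,d2) ✓  (c5,d2,p3)→practised(p3,d2) ✗  (c5,d5,p2)→practised(p2,d5) ✗
Counterexamples (restrictor triples failing the scope): 8.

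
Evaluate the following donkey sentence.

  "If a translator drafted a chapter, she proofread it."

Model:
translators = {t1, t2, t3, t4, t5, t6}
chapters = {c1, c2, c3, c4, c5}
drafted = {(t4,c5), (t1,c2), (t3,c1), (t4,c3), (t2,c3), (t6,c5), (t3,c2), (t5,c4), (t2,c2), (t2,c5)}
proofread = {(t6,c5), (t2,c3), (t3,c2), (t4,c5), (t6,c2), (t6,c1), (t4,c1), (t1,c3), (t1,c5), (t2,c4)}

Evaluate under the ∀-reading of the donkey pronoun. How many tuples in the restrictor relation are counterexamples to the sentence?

"it" takes "a chapter" as antecedent — a donkey pronoun bound across the clause boundary.
Strong reading: for every (t,c) with drafted(t,c), proofread(t,c).
Restrictor pairs: (t1,c2) ✗  (t2,c2) ✗  (t2,c3) ✓  (t2,c5) ✗  (t3,c1) ✗  (t3,c2) ✓  (t4,c3) ✗  (t4,c5) ✓  (t5,c4) ✗  (t6,c5) ✓
Counterexamples (restrictor pairs failing the scope): 6.

6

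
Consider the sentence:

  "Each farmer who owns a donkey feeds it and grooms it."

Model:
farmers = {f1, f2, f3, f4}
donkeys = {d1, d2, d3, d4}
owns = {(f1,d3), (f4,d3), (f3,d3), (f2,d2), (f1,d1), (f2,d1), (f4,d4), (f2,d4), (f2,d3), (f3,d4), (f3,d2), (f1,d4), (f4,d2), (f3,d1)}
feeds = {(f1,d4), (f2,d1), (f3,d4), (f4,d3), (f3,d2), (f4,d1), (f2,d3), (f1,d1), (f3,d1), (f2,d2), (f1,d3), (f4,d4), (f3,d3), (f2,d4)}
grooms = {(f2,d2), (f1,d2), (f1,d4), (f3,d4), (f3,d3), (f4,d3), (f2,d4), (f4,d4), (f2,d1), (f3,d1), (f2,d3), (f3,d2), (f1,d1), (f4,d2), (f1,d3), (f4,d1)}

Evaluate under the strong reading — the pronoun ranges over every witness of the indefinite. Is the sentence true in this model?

"it" takes "a donkey" as antecedent — a donkey pronoun bound across the clause boundary.
Strong reading: for every (f,d) with owns(f,d), feeds(f,d) ∧ grooms(f,d).
Restrictor pairs: (f1,d1) ✓  (f1,d3) ✓  (f1,d4) ✓  (f2,d1) ✓  (f2,d2) ✓  (f2,d3) ✓  (f2,d4) ✓  (f3,d1) ✓  (f3,d2) ✓  (f3,d3) ✓  (f3,d4) ✓  (f4,d2) ✗  (f4,d3) ✓  (f4,d4) ✓
Counterexample: (f4,d2) is in owns but fails the scope.

False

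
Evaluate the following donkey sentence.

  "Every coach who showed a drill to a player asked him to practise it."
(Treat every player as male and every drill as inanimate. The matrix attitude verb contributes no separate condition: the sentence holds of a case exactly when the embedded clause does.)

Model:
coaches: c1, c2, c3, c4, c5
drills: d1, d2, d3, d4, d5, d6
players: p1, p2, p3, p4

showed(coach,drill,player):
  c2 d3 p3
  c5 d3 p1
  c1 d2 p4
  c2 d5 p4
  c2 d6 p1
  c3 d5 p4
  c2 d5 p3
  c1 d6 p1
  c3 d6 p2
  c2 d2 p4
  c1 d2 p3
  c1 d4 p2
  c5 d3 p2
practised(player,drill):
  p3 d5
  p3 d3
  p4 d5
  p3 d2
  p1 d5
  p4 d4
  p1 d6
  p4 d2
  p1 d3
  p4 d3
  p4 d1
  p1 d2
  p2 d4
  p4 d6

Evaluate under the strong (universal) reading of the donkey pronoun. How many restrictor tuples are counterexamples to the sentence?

"him" takes "a player" as antecedent and "it" takes "a drill"; both are donkey pronouns co-varying with the restrictor.
Strong reading: for every (c,d,p) with showed(c,d,p), practised(p,d).
Restrictor triples: (c1,d2,p3)→practised(p3,d2) ✓  (c1,d2,p4)→practised(p4,d2) ✓  (c1,d4,p2)→practised(p2,d4) ✓  (c1,d6,p1)→practised(p1,d6) ✓  (c2,d2,p4)→practised(p4,d2) ✓  (c2,d3,p3)→practised(p3,d3) ✓  (c2,d5,p3)→practised(p3,d5) ✓  (c2,d5,p4)→practised(p4,d5) ✓  (c2,d6,p1)→practised(p1,d6) ✓  (c3,d5,p4)→practised(p4,d5) ✓  (c3,d6,p2)→practised(p2,d6) ✗  (c5,d3,p1)→practised(p1,d3) ✓  (c5,d3,p2)→practised(p2,d3) ✗
Counterexamples (restrictor triples failing the scope): 2.

2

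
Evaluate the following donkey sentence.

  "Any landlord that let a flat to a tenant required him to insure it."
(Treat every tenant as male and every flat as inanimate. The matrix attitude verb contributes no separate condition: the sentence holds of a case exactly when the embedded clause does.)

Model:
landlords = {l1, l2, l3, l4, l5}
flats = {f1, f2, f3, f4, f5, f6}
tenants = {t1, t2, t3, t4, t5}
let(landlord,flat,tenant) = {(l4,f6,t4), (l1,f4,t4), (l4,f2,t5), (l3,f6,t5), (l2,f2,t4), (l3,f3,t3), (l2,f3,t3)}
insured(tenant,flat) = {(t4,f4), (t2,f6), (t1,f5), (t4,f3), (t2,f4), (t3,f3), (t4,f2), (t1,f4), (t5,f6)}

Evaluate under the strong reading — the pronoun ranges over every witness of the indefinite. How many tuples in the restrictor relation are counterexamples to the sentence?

"him" takes "a tenant" as antecedent and "it" takes "a flat"; both are donkey pronouns co-varying with the restrictor.
Strong reading: for every (l,f,t) with let(l,f,t), insured(t,f).
Restrictor triples: (l1,f4,t4)→insured(t4,f4) ✓  (l2,f2,t4)→insured(t4,f2) ✓  (l2,f3,t3)→insured(t3,f3) ✓  (l3,f3,t3)→insured(t3,f3) ✓  (l3,f6,t5)→insured(t5,f6) ✓  (l4,f2,t5)→insured(t5,f2) ✗  (l4,f6,t4)→insured(t4,f6) ✗
Counterexamples (restrictor triples failing the scope): 2.

2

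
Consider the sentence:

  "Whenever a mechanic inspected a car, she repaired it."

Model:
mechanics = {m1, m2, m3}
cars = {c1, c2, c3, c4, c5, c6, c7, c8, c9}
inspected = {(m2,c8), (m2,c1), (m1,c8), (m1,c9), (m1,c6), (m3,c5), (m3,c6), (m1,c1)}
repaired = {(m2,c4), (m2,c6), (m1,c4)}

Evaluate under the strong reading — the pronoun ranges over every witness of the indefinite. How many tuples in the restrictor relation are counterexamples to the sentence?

"it" takes "a car" as antecedent — a donkey pronoun bound across the clause boundary.
Strong reading: for every (m,c) with inspected(m,c), repaired(m,c).
Restrictor pairs: (m1,c1) ✗  (m1,c6) ✗  (m1,c8) ✗  (m1,c9) ✗  (m2,c1) ✗  (m2,c8) ✗  (m3,c5) ✗  (m3,c6) ✗
Counterexamples (restrictor pairs failing the scope): 8.

8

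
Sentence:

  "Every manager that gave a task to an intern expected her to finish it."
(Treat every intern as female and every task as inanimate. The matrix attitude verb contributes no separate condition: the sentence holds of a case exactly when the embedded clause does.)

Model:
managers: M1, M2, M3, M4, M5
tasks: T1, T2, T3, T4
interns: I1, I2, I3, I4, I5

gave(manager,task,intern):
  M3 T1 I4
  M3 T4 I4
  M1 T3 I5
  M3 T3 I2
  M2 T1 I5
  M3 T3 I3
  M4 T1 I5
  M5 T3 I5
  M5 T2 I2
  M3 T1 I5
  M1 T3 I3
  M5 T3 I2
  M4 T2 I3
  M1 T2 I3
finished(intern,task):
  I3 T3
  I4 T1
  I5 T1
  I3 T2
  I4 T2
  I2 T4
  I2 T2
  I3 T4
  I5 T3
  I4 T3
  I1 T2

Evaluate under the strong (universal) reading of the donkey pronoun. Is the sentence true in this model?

False

"her" takes "an intern" as antecedent and "it" takes "a task"; both are donkey pronouns co-varying with the restrictor.
Strong reading: for every (m,t,i) with gave(m,t,i), finished(i,t).
Restrictor triples: (M1,T2,I3)→finished(I3,T2) ✓  (M1,T3,I3)→finished(I3,T3) ✓  (M1,T3,I5)→finished(I5,T3) ✓  (M2,T1,I5)→finished(I5,T1) ✓  (M3,T1,I4)→finished(I4,T1) ✓  (M3,T1,I5)→finished(I5,T1) ✓  (M3,T3,I2)→finished(I2,T3) ✗  (M3,T3,I3)→finished(I3,T3) ✓  (M3,T4,I4)→finished(I4,T4) ✗  (M4,T1,I5)→finished(I5,T1) ✓  (M4,T2,I3)→finished(I3,T2) ✓  (M5,T2,I2)→finished(I2,T2) ✓  (M5,T3,I2)→finished(I2,T3) ✗  (M5,T3,I5)→finished(I5,T3) ✓
Counterexample: (M3,T3,I2) — finished(I2,T3) does not hold.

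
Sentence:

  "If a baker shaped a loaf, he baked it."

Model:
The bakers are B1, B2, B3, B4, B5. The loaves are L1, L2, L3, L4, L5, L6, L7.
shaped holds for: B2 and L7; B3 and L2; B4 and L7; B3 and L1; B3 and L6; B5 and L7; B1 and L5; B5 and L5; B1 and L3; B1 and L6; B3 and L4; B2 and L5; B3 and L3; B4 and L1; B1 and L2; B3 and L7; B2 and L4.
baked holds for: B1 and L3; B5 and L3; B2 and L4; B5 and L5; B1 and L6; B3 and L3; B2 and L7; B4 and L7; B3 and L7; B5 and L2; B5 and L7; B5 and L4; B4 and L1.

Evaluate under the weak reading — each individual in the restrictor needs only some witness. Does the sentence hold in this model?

True

"it" takes "a loaf" as antecedent — a donkey pronoun bound across the clause boundary.
Weak reading: every baker b with some shaped-loaf has at least one shaped-loaf l such that baked(b,l).
Per baker: B1:✓  B2:✓  B3:✓  B4:✓  B5:✓
Every baker in the restrictor has a witness.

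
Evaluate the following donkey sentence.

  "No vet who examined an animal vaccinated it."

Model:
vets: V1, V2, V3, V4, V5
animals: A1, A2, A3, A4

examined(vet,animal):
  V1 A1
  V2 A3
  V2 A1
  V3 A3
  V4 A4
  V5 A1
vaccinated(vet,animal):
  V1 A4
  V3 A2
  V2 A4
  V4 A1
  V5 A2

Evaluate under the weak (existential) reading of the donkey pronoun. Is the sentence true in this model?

True

"it" takes "an animal" as antecedent — a donkey pronoun bound across the clause boundary.
Truth condition: for no (v,a) with examined(v,a) does vaccinated(v,a) hold.
Restrictor pairs — does the scope hold? (V1,A1):fails  (V2,A1):fails  (V2,A3):fails  (V3,A3):fails  (V4,A4):fails  (V5,A1):fails
Scope holds for no restrictor pair, so the sentence is true.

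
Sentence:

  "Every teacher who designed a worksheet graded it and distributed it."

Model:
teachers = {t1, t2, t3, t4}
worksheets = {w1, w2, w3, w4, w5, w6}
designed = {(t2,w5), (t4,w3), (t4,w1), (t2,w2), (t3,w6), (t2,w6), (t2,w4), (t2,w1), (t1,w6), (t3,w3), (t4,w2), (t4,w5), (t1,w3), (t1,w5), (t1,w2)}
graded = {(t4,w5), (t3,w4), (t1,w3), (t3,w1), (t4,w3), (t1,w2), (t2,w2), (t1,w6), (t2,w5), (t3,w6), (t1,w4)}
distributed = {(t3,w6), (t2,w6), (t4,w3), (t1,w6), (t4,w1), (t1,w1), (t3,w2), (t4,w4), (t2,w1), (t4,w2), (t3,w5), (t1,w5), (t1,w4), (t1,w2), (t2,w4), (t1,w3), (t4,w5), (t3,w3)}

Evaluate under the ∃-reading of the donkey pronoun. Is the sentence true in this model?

False

"it" takes "a worksheet" as antecedent — a donkey pronoun bound across the clause boundary.
Weak reading: every teacher t with some designed-worksheet has at least one designed-worksheet w such that graded(t,w) ∧ distributed(t,w).
Per teacher: t1:✓  t2:✗  t3:✓  t4:✓
t2 has no witness among its designed-worksheets.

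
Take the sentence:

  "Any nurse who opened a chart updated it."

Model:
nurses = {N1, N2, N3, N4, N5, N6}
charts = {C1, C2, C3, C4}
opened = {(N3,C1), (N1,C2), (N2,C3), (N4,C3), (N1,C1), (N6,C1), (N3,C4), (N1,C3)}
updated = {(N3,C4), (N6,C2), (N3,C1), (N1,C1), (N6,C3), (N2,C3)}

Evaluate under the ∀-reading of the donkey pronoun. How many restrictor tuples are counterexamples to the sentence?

4

"it" takes "a chart" as antecedent — a donkey pronoun bound across the clause boundary.
Strong reading: for every (n,c) with opened(n,c), updated(n,c).
Restrictor pairs: (N1,C1) ✓  (N1,C2) ✗  (N1,C3) ✗  (N2,C3) ✓  (N3,C1) ✓  (N3,C4) ✓  (N4,C3) ✗  (N6,C1) ✗
Counterexamples (restrictor pairs failing the scope): 4.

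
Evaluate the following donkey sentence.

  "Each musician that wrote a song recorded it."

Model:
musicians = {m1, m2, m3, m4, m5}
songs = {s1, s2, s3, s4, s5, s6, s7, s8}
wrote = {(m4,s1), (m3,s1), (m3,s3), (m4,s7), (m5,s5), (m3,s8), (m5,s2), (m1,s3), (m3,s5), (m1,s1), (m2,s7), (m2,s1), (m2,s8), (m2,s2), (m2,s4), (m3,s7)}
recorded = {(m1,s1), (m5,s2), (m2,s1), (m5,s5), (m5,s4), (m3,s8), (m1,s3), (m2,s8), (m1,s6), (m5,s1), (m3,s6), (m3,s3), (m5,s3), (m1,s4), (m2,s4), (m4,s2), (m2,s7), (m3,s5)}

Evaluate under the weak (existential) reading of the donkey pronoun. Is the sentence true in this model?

"it" takes "a song" as antecedent — a donkey pronoun bound across the clause boundary.
Weak reading: every musician m with some wrote-song has at least one wrote-song s such that recorded(m,s).
Per musician: m1:✓  m2:✓  m3:✓  m4:✗  m5:✓
m4 has no witness among its wrote-songs.

False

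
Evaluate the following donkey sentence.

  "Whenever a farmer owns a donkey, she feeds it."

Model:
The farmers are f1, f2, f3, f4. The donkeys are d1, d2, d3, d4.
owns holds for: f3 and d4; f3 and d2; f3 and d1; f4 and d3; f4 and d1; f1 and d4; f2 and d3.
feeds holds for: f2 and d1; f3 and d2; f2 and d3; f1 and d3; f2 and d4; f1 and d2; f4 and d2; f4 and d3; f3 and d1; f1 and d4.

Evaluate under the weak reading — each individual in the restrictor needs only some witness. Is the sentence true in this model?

True

"it" takes "a donkey" as antecedent — a donkey pronoun bound across the clause boundary.
Weak reading: every farmer f with some owns-donkey has at least one owns-donkey d such that feeds(f,d).
Per farmer: f1:✓  f2:✓  f3:✓  f4:✓
Every farmer in the restrictor has a witness.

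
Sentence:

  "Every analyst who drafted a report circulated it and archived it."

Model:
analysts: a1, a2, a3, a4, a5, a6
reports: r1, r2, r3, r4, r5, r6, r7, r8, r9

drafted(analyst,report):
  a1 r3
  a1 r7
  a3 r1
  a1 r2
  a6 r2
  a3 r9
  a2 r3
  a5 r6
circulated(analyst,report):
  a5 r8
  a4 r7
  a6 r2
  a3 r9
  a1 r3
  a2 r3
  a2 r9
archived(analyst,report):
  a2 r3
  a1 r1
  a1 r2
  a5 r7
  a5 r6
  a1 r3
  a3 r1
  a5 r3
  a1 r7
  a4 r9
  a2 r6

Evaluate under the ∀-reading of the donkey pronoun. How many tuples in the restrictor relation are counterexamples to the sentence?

"it" takes "a report" as antecedent — a donkey pronoun bound across the clause boundary.
Strong reading: for every (a,r) with drafted(a,r), circulated(a,r) ∧ archived(a,r).
Restrictor pairs: (a1,r2) ✗  (a1,r3) ✓  (a1,r7) ✗  (a2,r3) ✓  (a3,r1) ✗  (a3,r9) ✗  (a5,r6) ✗  (a6,r2) ✗
Counterexamples (restrictor pairs failing the scope): 6.

6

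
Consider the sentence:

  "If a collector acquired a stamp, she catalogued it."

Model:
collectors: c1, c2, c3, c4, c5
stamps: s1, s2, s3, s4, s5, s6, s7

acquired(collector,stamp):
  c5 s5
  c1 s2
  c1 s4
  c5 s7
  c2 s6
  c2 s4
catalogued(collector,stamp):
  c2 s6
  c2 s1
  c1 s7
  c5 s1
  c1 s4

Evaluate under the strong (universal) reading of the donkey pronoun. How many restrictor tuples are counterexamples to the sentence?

"it" takes "a stamp" as antecedent — a donkey pronoun bound across the clause boundary.
Strong reading: for every (c,s) with acquired(c,s), catalogued(c,s).
Restrictor pairs: (c1,s2) ✗  (c1,s4) ✓  (c2,s4) ✗  (c2,s6) ✓  (c5,s5) ✗  (c5,s7) ✗
Counterexamples (restrictor pairs failing the scope): 4.

4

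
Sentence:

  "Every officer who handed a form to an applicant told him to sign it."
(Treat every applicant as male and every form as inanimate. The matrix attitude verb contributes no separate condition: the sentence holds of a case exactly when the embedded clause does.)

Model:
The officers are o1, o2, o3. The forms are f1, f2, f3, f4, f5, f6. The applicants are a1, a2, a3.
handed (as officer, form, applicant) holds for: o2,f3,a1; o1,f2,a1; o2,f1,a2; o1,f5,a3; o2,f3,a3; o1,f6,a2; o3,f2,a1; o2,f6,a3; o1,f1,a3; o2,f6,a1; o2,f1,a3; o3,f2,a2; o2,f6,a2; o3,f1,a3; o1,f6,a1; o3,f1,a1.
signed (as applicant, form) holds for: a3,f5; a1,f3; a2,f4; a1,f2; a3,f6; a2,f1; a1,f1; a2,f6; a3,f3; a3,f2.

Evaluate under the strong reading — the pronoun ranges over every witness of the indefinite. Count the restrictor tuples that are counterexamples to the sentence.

"him" takes "an applicant" as antecedent and "it" takes "a form"; both are donkey pronouns co-varying with the restrictor.
Strong reading: for every (o,f,a) with handed(o,f,a), signed(a,f).
Restrictor triples: (o1,f1,a3)→signed(a3,f1) ✗  (o1,f2,a1)→signed(a1,f2) ✓  (o1,f5,a3)→signed(a3,f5) ✓  (o1,f6,a1)→signed(a1,f6) ✗  (o1,f6,a2)→signed(a2,f6) ✓  (o2,f1,a2)→signed(a2,f1) ✓  (o2,f1,a3)→signed(a3,f1) ✗  (o2,f3,a1)→signed(a1,f3) ✓  (o2,f3,a3)→signed(a3,f3) ✓  (o2,f6,a1)→signed(a1,f6) ✗  (o2,f6,a2)→signed(a2,f6) ✓  (o2,f6,a3)→signed(a3,f6) ✓  (o3,f1,a1)→signed(a1,f1) ✓  (o3,f1,a3)→signed(a3,f1) ✗  (o3,f2,a1)→signed(a1,f2) ✓  (o3,f2,a2)→signed(a2,f2) ✗
Counterexamples (restrictor triples failing the scope): 6.

6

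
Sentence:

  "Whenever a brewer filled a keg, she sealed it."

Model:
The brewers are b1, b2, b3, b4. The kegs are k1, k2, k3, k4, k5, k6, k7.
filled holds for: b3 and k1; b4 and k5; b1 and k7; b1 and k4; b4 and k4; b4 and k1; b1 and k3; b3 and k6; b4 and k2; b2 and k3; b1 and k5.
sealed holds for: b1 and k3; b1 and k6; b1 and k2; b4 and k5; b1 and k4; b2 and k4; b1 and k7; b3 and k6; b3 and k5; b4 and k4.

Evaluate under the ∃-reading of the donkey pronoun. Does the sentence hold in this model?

False

"it" takes "a keg" as antecedent — a donkey pronoun bound across the clause boundary.
Weak reading: every brewer b with some filled-keg has at least one filled-keg k such that sealed(b,k).
Per brewer: b1:✓  b2:✗  b3:✓  b4:✓
b2 has no witness among its filled-kegs.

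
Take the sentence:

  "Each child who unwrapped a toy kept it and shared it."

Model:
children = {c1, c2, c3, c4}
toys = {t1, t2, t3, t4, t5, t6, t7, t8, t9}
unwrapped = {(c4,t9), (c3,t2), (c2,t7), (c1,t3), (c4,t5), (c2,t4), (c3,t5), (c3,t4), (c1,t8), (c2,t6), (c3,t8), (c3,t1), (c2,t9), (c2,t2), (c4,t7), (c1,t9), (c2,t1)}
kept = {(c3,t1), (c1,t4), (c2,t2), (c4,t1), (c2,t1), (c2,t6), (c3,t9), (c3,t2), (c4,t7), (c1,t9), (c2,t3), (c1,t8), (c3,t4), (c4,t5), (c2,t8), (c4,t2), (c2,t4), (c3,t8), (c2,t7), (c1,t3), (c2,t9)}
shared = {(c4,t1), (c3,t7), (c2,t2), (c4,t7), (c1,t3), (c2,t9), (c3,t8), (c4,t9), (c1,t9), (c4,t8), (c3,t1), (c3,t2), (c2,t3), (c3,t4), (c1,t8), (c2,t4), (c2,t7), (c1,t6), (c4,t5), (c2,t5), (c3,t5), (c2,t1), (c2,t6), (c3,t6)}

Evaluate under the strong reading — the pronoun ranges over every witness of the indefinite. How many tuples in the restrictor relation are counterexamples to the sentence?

2

"it" takes "a toy" as antecedent — a donkey pronoun bound across the clause boundary.
Strong reading: for every (c,t) with unwrapped(c,t), kept(c,t) ∧ shared(c,t).
Restrictor pairs: (c1,t3) ✓  (c1,t8) ✓  (c1,t9) ✓  (c2,t1) ✓  (c2,t2) ✓  (c2,t4) ✓  (c2,t6) ✓  (c2,t7) ✓  (c2,t9) ✓  (c3,t1) ✓  (c3,t2) ✓  (c3,t4) ✓  (c3,t5) ✗  (c3,t8) ✓  (c4,t5) ✓  (c4,t7) ✓  (c4,t9) ✗
Counterexamples (restrictor pairs failing the scope): 2.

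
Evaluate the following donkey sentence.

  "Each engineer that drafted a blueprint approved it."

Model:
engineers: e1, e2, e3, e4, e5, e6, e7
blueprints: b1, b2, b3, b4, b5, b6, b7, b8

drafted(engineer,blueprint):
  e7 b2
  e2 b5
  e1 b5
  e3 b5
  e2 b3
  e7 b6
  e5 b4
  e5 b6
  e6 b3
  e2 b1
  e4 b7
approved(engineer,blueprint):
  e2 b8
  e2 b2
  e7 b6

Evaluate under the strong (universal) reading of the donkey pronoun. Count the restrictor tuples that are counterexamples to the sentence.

10

"it" takes "a blueprint" as antecedent — a donkey pronoun bound across the clause boundary.
Strong reading: for every (e,b) with drafted(e,b), approved(e,b).
Restrictor pairs: (e1,b5) ✗  (e2,b1) ✗  (e2,b3) ✗  (e2,b5) ✗  (e3,b5) ✗  (e4,b7) ✗  (e5,b4) ✗  (e5,b6) ✗  (e6,b3) ✗  (e7,b2) ✗  (e7,b6) ✓
Counterexamples (restrictor pairs failing the scope): 10.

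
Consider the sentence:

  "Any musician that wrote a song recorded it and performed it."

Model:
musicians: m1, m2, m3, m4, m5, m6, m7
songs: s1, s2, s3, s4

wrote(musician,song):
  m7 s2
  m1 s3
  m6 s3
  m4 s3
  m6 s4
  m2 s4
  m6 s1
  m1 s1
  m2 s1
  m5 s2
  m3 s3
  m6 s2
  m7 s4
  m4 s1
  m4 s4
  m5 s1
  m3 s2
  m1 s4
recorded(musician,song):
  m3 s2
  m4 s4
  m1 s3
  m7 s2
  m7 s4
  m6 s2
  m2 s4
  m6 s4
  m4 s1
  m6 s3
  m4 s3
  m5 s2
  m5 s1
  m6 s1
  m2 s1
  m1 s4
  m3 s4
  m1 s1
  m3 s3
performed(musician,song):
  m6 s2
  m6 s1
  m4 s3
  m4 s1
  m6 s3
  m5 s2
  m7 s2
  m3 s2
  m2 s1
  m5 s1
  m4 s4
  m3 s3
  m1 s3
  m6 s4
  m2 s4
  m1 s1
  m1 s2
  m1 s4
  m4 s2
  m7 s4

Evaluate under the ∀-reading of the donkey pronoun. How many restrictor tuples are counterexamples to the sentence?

0

"it" takes "a song" as antecedent — a donkey pronoun bound across the clause boundary.
Strong reading: for every (m,s) with wrote(m,s), recorded(m,s) ∧ performed(m,s).
Restrictor pairs: (m1,s1) ✓  (m1,s3) ✓  (m1,s4) ✓  (m2,s1) ✓  (m2,s4) ✓  (m3,s2) ✓  (m3,s3) ✓  (m4,s1) ✓  (m4,s3) ✓  (m4,s4) ✓  (m5,s1) ✓  (m5,s2) ✓  (m6,s1) ✓  (m6,s2) ✓  (m6,s3) ✓  (m6,s4) ✓  (m7,s2) ✓  (m7,s4) ✓
Counterexamples (restrictor pairs failing the scope): 0.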